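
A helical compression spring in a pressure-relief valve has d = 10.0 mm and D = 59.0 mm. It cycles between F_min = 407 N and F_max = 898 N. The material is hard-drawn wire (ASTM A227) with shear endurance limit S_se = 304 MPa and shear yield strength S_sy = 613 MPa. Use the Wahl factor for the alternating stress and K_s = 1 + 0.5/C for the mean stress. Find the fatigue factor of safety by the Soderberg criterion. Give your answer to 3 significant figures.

3.07

C = D/d = 59.0/10.0 = 5.9000; K_W = (4C−1)/(4C−4)+0.615/C = 1.2573; K_s = 1+0.5/C = 1.0847
F_a = (F_max−F_min)/2 = 245.5 N; F_m = (F_max+F_min)/2 = 652.5 N
τ_a = K_W·8F_aD/(πd³) = 1.2573 × 36.884 = 46.375 MPa
τ_m = K_s·8F_mD/(πd³) = 1.0847 × 98.033 = 106.34 MPa
Soderberg: 1/n_f = τ_a/S_se + τ_m/S_sy = 46.375/304 + 106.34/613 = 0.15255 + 0.17348 = 0.32602
n_f = 1/0.32602 = 3.067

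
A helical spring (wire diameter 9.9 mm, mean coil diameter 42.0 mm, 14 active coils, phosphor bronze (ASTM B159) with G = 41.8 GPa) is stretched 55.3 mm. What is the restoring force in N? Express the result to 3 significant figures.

k = Gd⁴/(8D³N_a) = (41.8×10³)(9.9⁴)/(8·42.0³·14) = 48.39 N/mm
F = k·δ = 48.39 × 55.3 = 2675.9 N

2680 N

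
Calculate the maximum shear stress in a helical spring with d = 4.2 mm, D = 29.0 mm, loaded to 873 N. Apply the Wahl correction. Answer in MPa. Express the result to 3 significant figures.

1060 MPa

Spring index C = D/d = 29.0/4.2 = 6.9048
K_W = (4C−1)/(4C−4) + 0.615/C = 26.619/23.619 + 0.0891 = 1.2161
τ₀ = 8FD/(πd³) = 8·873·29.0/(π·4.2³) = 202536/232.75 = 870.17 MPa
τ_max = K·τ₀ = 1.2161 × 870.17 = 1058.2 MPa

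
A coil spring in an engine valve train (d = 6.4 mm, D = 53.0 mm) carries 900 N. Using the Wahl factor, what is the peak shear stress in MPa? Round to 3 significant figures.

545 MPa

Spring index C = D/d = 53.0/6.4 = 8.2812
K_W = (4C−1)/(4C−4) + 0.615/C = 32.125/29.125 + 0.0743 = 1.1773
τ₀ = 8FD/(πd³) = 8·900·53.0/(π·6.4³) = 381600/823.55 = 463.36 MPa
τ_max = K·τ₀ = 1.1773 × 463.36 = 545.5 MPa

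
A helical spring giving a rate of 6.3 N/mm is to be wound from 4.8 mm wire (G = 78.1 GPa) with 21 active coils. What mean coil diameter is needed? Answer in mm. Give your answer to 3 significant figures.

D = (Gd⁴/(8N_a·k))^(1/3) = (78.1×10³·4.8⁴/(8·21·6.3))^(1/3)
  = (39171.1)^(1/3) = 33.9616 mm

34.0 mm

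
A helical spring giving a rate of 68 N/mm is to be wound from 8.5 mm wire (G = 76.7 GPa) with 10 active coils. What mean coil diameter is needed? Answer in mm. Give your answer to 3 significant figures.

D = (Gd⁴/(8N_a·k))^(1/3) = (76.7×10³·8.5⁴/(8·10·68))^(1/3)
  = (73599)^(1/3) = 41.9074 mm

41.9 mm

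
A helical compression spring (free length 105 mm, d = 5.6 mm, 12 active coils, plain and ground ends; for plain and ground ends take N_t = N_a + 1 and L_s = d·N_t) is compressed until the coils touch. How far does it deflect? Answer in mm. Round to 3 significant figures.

32.2 mm

N_t = 13; L_s = 5.6·13 = 72.8 mm
δ_solid = L₀ − L_s = 105 − 72.8 = 32.2 mm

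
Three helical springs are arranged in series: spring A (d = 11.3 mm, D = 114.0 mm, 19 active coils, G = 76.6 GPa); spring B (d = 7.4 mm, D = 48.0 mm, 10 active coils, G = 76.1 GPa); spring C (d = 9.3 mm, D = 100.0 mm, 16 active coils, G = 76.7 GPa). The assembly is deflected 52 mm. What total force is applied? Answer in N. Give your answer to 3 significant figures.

k_A = Gd⁴/(8D³N_a) = (76.6×10³)(11.3⁴)/(8·114.0³·19) = 5.5461 N/mm
k_B = Gd⁴/(8D³N_a) = (76.1×10³)(7.4⁴)/(8·48.0³·10) = 25.793 N/mm
k_C = Gd⁴/(8D³N_a) = (76.7×10³)(9.3⁴)/(8·100.0³·16) = 4.4825 N/mm
Series: 1/k_eq = 1/5.5461 + 1/25.793 + 1/4.4825 = 0.44217; k_eq = 2.2616 N/mm
F = k_eq·δ = 2.2616·52 = 117.6 N

118 N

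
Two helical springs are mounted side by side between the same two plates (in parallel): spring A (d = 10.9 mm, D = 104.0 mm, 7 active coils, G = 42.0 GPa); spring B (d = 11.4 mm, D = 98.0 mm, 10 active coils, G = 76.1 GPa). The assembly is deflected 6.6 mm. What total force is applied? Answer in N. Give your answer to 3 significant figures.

175 N

k_A = Gd⁴/(8D³N_a) = (42.0×10³)(10.9⁴)/(8·104.0³·7) = 9.4117 N/mm
k_B = Gd⁴/(8D³N_a) = (76.1×10³)(11.4⁴)/(8·98.0³·10) = 17.07 N/mm
Parallel: k_eq = 9.4117 + 17.07 = 26.482 N/mm
F = k_eq·δ = 26.482·6.6 = 174.78 N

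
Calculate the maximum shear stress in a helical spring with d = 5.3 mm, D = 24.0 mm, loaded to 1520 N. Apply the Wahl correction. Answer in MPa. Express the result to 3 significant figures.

841 MPa

Spring index C = D/d = 24.0/5.3 = 4.5283
K_W = (4C−1)/(4C−4) + 0.615/C = 17.113/14.113 + 0.1358 = 1.3484
τ₀ = 8FD/(πd³) = 8·1520·24.0/(π·5.3³) = 291840/467.71 = 623.98 MPa
τ_max = K·τ₀ = 1.3484 × 623.98 = 841.36 MPa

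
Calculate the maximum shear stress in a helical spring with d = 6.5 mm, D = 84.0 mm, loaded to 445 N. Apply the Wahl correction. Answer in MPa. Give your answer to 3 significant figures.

Spring index C = D/d = 84.0/6.5 = 12.9231
K_W = (4C−1)/(4C−4) + 0.615/C = 50.692/47.692 + 0.0476 = 1.1105
τ₀ = 8FD/(πd³) = 8·445·84.0/(π·6.5³) = 299040/862.76 = 346.61 MPa
τ_max = K·τ₀ = 1.1105 × 346.61 = 384.91 MPa

385 MPa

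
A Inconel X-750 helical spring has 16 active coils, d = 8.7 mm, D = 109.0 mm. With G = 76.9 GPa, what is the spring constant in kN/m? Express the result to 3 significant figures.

k = Gd⁴/(8D³N_a) = (76.9×10³ × 8.7⁴) / (8 × 109.0³ × 16)
  = 4.40558e+08 / 1.65764e+08 = 2.6577 N/mm

2.66 kN/m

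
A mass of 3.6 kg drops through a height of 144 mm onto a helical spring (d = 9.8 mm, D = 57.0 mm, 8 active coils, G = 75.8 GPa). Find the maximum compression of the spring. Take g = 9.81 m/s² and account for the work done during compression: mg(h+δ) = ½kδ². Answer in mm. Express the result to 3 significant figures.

13.7 mm

k = Gd⁴/(8D³N_a) = (75.8×10³)(9.8⁴)/(8·57.0³·8) = 58.989 N/mm
W = mg = 3.6 × 9.81 = 35.316 N
½kδ² − Wδ − Wh = 0 → δ = (W + √(W² + 2kWh))/k
δ = (35.316 + √(1247.2 + 599975))/58.989 = (35.316 + 775.39)/58.989 = 13.743 mm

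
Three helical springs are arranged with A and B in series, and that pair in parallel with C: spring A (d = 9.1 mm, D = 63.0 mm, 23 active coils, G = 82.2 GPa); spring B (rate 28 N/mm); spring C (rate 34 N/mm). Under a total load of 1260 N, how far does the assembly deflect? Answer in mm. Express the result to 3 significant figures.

k_A = Gd⁴/(8D³N_a) = (82.2×10³)(9.1⁴)/(8·63.0³·23) = 12.252 N/mm
Springs A,B series: k_AB = 1/(1/12.252+1/28) = 8.5226 N/mm; parallel with C: k_eq = 8.5226+34 = 42.523 N/mm
δ = F/k_eq = 1260/42.523 = 29.631 mm

29.6 mm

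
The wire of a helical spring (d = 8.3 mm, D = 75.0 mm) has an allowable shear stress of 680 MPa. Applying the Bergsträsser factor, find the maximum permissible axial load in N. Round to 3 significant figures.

1770 N

C = D/d = 75.0/8.3 = 9.0361
K_B = (4C+2)/(4C−3) = 38.145/33.145 = 1.1509
τ_max = K·8FD/(πd³) → F_max = τ_allow·πd³/(8DK)
F_max = 680·π·8.3³/(8·75.0·1.1509) = 1.2215e+06/690.51 = 1769 N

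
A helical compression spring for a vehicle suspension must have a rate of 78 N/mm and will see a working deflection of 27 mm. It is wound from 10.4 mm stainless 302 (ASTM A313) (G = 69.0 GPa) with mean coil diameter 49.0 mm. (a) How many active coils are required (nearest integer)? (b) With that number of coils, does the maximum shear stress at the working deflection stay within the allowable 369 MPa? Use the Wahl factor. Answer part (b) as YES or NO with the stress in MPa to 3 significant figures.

N_a = Gd⁴/(8D³k) = (69.0×10³)(10.4⁴)/(8·49.0³·78) = 11 → N_a = 11
Actual rate k = Gd⁴/(8D³·11) = 77.967 N/mm
Working load F = kδ = 77.967·27 = 2105.1 N
C = 49.0/10.4 = 4.7115; K_W = (4C−1)/(4C−4)+0.615/C = 1.3326
τ_max = K_W·8FD/(πd³) = 1.3326·233.51 = 311.18 MPa
τ_max ≤ 369 MPa → acceptable

(a) 11 coils; (b) YES, τ_max = 311 MPa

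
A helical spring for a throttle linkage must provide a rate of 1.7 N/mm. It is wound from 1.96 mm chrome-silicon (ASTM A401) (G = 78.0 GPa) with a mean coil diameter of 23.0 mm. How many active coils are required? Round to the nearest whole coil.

N_a = Gd⁴/(8D³k) = (78.0×10³ × 1.96⁴)/(8 × 23.0³ × 1.7)
    = 1.15112e+06 / 165471 = 6.957 → 7 coils

7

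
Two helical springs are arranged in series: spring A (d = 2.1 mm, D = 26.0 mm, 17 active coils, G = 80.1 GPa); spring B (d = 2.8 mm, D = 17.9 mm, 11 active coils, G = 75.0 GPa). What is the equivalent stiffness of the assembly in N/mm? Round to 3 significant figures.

k_A = Gd⁴/(8D³N_a) = (80.1×10³)(2.1⁴)/(8·26.0³·17) = 0.6517 N/mm
k_B = Gd⁴/(8D³N_a) = (75.0×10³)(2.8⁴)/(8·17.9³·11) = 9.1338 N/mm
Series: 1/k_eq = 1/0.6517 + 1/9.1338 = 1.6439; k_eq = 0.6083 N/mm

0.608 N/mm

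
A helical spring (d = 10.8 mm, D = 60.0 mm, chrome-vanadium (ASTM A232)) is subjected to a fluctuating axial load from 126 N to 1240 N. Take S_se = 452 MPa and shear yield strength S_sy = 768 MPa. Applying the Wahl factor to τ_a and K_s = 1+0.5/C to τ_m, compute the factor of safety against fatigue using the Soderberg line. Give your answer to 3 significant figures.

C = D/d = 60.0/10.8 = 5.5556; K_W = (4C−1)/(4C−4)+0.615/C = 1.2753; K_s = 1+0.5/C = 1.0900
F_a = (F_max−F_min)/2 = 557 N; F_m = (F_max+F_min)/2 = 683 N
τ_a = K_W·8F_aD/(πd³) = 1.2753 × 67.558 = 86.159 MPa
τ_m = K_s·8F_mD/(πd³) = 1.0900 × 82.84 = 90.296 MPa
Soderberg: 1/n_f = τ_a/S_se + τ_m/S_sy = 86.159/452 + 90.296/768 = 0.19062 + 0.11757 = 0.30819
n_f = 1/0.30819 = 3.245

3.24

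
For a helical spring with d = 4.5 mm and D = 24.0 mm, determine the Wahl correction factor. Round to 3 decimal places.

C = D/d = 24.0/4.5 = 5.3333
K_W = (4C−1)/(4C−4) + 0.615/C = 20.333/17.333 + 0.1153 = 1.2884

1.288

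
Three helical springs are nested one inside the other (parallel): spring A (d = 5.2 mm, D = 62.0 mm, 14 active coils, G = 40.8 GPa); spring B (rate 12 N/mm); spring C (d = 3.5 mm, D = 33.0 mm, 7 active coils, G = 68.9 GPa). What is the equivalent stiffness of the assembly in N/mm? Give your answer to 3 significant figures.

k_A = Gd⁴/(8D³N_a) = (40.8×10³)(5.2⁴)/(8·62.0³·14) = 1.1176 N/mm
k_C = Gd⁴/(8D³N_a) = (68.9×10³)(3.5⁴)/(8·33.0³·7) = 5.1376 N/mm
Parallel: k_eq = 1.1176 + 12 + 5.1376 = 18.255 N/mm

18.3 N/mm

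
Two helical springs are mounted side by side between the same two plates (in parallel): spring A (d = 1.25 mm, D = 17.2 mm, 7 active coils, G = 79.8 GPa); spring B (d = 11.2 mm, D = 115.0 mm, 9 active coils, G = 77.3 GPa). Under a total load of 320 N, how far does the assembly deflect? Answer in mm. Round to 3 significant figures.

k_A = Gd⁴/(8D³N_a) = (79.8×10³)(1.25⁴)/(8·17.2³·7) = 0.68371 N/mm
k_B = Gd⁴/(8D³N_a) = (77.3×10³)(11.2⁴)/(8·115.0³·9) = 11.108 N/mm
Parallel: k_eq = 0.68371 + 11.108 = 11.791 N/mm
δ = F/k_eq = 320/11.791 = 27.138 mm

27.1 mm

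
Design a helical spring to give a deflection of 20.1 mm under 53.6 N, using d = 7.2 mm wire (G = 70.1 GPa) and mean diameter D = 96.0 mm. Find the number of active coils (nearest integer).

Required rate k = F/δ = 53.6/20.1 = 2.6667 N/mm
N_a = Gd⁴/(8D³k) = (70.1×10³ × 7.2⁴)/(8 × 96.0³ × 2.6667)
    = 1.88386e+08 / 1.88744e+07 = 9.981 → 10 coils

10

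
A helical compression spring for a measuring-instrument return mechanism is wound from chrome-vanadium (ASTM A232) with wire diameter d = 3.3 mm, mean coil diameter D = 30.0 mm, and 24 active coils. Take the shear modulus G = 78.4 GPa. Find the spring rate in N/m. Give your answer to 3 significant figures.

1790 N/m

k = Gd⁴/(8D³N_a) = (78.4×10³ × 3.3⁴) / (8 × 30.0³ × 24)
  = 9.29762e+06 / 5.184e+06 = 1.7935 N/mm = 1793.5 N/m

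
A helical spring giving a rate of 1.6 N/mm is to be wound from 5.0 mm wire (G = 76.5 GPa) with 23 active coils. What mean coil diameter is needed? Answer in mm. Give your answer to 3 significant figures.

D = (Gd⁴/(8N_a·k))^(1/3) = (76.5×10³·5.0⁴/(8·23·1.6))^(1/3)
  = (162407)^(1/3) = 54.5592 mm

54.6 mm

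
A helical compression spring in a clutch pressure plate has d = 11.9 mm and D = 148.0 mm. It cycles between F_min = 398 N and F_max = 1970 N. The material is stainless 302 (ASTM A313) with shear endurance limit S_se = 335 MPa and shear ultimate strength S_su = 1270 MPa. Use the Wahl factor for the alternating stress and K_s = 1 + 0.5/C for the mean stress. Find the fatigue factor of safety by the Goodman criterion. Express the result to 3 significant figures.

C = D/d = 148.0/11.9 = 12.4370; K_W = (4C−1)/(4C−4)+0.615/C = 1.1150; K_s = 1+0.5/C = 1.0402
F_a = (F_max−F_min)/2 = 786 N; F_m = (F_max+F_min)/2 = 1184 N
τ_a = K_W·8F_aD/(πd³) = 1.1150 × 175.79 = 196.01 MPa
τ_m = K_s·8F_mD/(πd³) = 1.0402 × 264.8 = 275.44 MPa
Goodman: 1/n_f = τ_a/S_se + τ_m/S_su = 196.01/335 + 275.44/1270 = 0.58509 + 0.21688 = 0.80198
n_f = 1/0.80198 = 1.247

1.25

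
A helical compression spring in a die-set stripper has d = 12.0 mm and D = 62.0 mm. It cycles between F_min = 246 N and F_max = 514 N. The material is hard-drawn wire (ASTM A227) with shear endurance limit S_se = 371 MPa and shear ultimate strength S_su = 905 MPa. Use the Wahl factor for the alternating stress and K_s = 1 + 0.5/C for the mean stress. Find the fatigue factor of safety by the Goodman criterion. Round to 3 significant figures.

C = D/d = 62.0/12.0 = 5.1667; K_W = (4C−1)/(4C−4)+0.615/C = 1.2990; K_s = 1+0.5/C = 1.0968
F_a = (F_max−F_min)/2 = 134 N; F_m = (F_max+F_min)/2 = 380 N
τ_a = K_W·8F_aD/(πd³) = 1.2990 × 12.243 = 15.904 MPa
τ_m = K_s·8F_mD/(πd³) = 1.0968 × 34.719 = 38.079 MPa
Goodman: 1/n_f = τ_a/S_se + τ_m/S_su = 15.904/371 + 38.079/905 = 0.04287 + 0.04208 = 0.084945
n_f = 1/0.084945 = 11.77

11.8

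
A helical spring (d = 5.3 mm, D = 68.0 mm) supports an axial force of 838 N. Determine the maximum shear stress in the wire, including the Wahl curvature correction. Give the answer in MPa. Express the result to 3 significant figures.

Spring index C = D/d = 68.0/5.3 = 12.8302
K_W = (4C−1)/(4C−4) + 0.615/C = 50.321/47.321 + 0.0479 = 1.1113
τ₀ = 8FD/(πd³) = 8·838·68.0/(π·5.3³) = 455872/467.71 = 974.69 MPa
τ_max = K·τ₀ = 1.1113 × 974.69 = 1083.2 MPa

1080 MPa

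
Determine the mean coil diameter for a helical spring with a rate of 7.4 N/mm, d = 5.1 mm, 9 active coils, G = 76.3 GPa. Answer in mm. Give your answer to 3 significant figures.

D = (Gd⁴/(8N_a·k))^(1/3) = (76.3×10³·5.1⁴/(8·9·7.4))^(1/3)
  = (96881.5)^(1/3) = 45.9283 mm

45.9 mm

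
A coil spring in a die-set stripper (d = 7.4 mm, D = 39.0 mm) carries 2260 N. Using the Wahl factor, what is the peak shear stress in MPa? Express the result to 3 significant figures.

716 MPa

Spring index C = D/d = 39.0/7.4 = 5.2703
K_W = (4C−1)/(4C−4) + 0.615/C = 20.081/17.081 + 0.1167 = 1.2923
τ₀ = 8FD/(πd³) = 8·2260·39.0/(π·7.4³) = 705120/1273 = 553.88 MPa
τ_max = K·τ₀ = 1.2923 × 553.88 = 715.8 MPa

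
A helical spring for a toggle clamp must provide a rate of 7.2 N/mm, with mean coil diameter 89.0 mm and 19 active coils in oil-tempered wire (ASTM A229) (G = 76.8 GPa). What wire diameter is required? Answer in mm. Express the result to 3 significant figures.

d = (8D³N_a·k / G)^(1/4) = (8·89.0³·19·7.2 / (76.8×10³))^0.25
  = (10046)^0.25 = 10.0114 mm

10.0 mm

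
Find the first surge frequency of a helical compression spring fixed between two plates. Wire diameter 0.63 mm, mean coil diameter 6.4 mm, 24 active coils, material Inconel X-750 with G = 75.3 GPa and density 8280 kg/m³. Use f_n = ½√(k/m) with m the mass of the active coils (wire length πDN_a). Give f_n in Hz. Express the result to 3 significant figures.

217 Hz

k = Gd⁴/(8D³N_a) = (75.3×10³)(0.63⁴)/(8·6.4³·24) = 0.23568 N/mm = 235.68 N/m
Wire length L = πDN_a = π·6.4·24 = 482.55 mm
m = ρ·(πd²/4)·L = 8280 × 0.31172×10⁻⁶ m² × 0.48255 m = 0.0012455 kg
f_n = ½√(k/m) = 0.5·√(235.68/0.0012455) = 0.5·√(1.8922e+05) = 217.5 Hz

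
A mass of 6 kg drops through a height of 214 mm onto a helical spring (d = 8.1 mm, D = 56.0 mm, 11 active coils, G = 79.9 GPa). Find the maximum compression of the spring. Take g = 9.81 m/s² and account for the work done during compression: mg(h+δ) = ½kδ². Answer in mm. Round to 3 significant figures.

36.4 mm

k = Gd⁴/(8D³N_a) = (79.9×10³)(8.1⁴)/(8·56.0³·11) = 22.256 N/mm
W = mg = 6 × 9.81 = 58.86 N
½kδ² − Wδ − Wh = 0 → δ = (W + √(W² + 2kWh))/k
δ = (58.86 + √(3464.5 + 560666))/22.256 = (58.86 + 751.09)/22.256 = 36.393 mm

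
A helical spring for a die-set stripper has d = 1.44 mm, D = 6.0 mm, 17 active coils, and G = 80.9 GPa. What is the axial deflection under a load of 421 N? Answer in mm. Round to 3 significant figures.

k = Gd⁴/(8D³N_a) = (80.9×10³)(1.44⁴)/(8·6.0³·17) = 11.841 N/mm
δ = F/k = 421 / 11.841 = 35.553 mm

35.6 mm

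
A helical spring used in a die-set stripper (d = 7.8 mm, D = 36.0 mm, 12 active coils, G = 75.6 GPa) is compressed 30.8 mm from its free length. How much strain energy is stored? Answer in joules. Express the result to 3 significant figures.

k = Gd⁴/(8D³N_a) = (75.6×10³)(7.8⁴)/(8·36.0³·12) = 62.477 N/mm
U = ½kδ² = 0.5 × 62.477 × 30.8² = 29634 N·mm = 29.634 J

29.6 J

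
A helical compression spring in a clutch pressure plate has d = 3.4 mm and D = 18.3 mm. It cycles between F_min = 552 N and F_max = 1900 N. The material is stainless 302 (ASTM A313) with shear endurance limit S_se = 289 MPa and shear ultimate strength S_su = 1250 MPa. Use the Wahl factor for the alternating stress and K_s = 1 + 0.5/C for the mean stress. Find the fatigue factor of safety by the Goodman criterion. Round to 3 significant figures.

C = D/d = 18.3/3.4 = 5.3824; K_W = (4C−1)/(4C−4)+0.615/C = 1.2854; K_s = 1+0.5/C = 1.0929
F_a = (F_max−F_min)/2 = 674 N; F_m = (F_max+F_min)/2 = 1226 N
τ_a = K_W·8F_aD/(πd³) = 1.2854 × 799.12 = 1027.2 MPa
τ_m = K_s·8F_mD/(πd³) = 1.0929 × 1453.6 = 1588.6 MPa
Goodman: 1/n_f = τ_a/S_se + τ_m/S_su = 1027.2/289 + 1588.6/1250 = 3.55431 + 1.27091 = 4.8252
n_f = 1/4.8252 = 0.2072

0.207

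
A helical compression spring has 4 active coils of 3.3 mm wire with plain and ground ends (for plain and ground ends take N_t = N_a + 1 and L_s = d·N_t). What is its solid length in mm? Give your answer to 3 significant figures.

plain and ground ends: N_t = N_a + 1 = 4 + 1 = 5
L_s = d·N_t = 3.3 × 5 = 16.5 mm

16.5 mm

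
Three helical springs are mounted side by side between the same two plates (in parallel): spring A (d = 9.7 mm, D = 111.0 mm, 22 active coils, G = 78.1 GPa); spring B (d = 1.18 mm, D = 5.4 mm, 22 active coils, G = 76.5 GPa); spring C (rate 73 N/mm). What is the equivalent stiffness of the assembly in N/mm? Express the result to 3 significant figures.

k_A = Gd⁴/(8D³N_a) = (78.1×10³)(9.7⁴)/(8·111.0³·22) = 2.8725 N/mm
k_B = Gd⁴/(8D³N_a) = (76.5×10³)(1.18⁴)/(8·5.4³·22) = 5.3517 N/mm
Parallel: k_eq = 2.8725 + 5.3517 + 73 = 81.224 N/mm

81.2 N/mm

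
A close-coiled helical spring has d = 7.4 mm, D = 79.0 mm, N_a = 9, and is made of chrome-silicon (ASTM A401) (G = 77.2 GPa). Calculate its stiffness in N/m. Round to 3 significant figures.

k = Gd⁴/(8D³N_a) = (77.2×10³ × 7.4⁴) / (8 × 79.0³ × 9)
  = 2.31496e+08 / 3.54988e+07 = 6.5212 N/mm = 6521.2 N/m

6520 N/m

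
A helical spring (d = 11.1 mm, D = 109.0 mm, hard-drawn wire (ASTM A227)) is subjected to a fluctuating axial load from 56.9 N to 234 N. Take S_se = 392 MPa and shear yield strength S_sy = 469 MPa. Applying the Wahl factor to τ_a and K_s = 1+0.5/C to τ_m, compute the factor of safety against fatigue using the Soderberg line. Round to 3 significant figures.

C = D/d = 109.0/11.1 = 9.8198; K_W = (4C−1)/(4C−4)+0.615/C = 1.1477; K_s = 1+0.5/C = 1.0509
F_a = (F_max−F_min)/2 = 88.55 N; F_m = (F_max+F_min)/2 = 145.45 N
τ_a = K_W·8F_aD/(πd³) = 1.1477 × 17.972 = 20.625 MPa
τ_m = K_s·8F_mD/(πd³) = 1.0509 × 29.52 = 31.023 MPa
Soderberg: 1/n_f = τ_a/S_se + τ_m/S_sy = 20.625/392 + 31.023/469 = 0.05262 + 0.06615 = 0.11876
n_f = 1/0.11876 = 8.42

8.42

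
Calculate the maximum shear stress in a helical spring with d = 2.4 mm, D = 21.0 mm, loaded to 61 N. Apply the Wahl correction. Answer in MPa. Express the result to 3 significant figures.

Spring index C = D/d = 21.0/2.4 = 8.7500
K_W = (4C−1)/(4C−4) + 0.615/C = 34.000/31.000 + 0.0703 = 1.1671
τ₀ = 8FD/(πd³) = 8·61·21.0/(π·2.4³) = 10248/43.429 = 235.97 MPa
τ_max = K·τ₀ = 1.1671 × 235.97 = 275.39 MPa

275 MPa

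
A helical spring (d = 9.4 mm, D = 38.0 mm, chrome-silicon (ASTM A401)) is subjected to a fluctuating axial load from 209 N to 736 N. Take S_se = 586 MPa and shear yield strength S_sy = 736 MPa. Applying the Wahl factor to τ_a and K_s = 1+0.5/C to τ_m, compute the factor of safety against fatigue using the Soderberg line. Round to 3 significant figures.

C = D/d = 38.0/9.4 = 4.0426; K_W = (4C−1)/(4C−4)+0.615/C = 1.3986; K_s = 1+0.5/C = 1.1237
F_a = (F_max−F_min)/2 = 263.5 N; F_m = (F_max+F_min)/2 = 472.5 N
τ_a = K_W·8F_aD/(πd³) = 1.3986 × 30.699 = 42.936 MPa
τ_m = K_s·8F_mD/(πd³) = 1.1237 × 55.048 = 61.857 MPa
Soderberg: 1/n_f = τ_a/S_se + τ_m/S_sy = 42.936/586 + 61.857/736 = 0.07327 + 0.08404 = 0.15731
n_f = 1/0.15731 = 6.357

6.36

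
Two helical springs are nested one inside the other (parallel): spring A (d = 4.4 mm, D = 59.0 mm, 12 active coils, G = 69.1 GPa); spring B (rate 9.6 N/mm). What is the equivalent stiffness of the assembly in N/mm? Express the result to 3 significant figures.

10.9 N/mm

k_A = Gd⁴/(8D³N_a) = (69.1×10³)(4.4⁴)/(8·59.0³·12) = 1.3136 N/mm
Parallel: k_eq = 1.3136 + 9.6 = 10.914 N/mm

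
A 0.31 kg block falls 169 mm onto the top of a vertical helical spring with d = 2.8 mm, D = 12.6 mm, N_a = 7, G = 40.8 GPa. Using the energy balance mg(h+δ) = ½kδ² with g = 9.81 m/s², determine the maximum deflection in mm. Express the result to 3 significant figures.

6.91 mm

k = Gd⁴/(8D³N_a) = (40.8×10³)(2.8⁴)/(8·12.6³·7) = 22.387 N/mm
W = mg = 0.31 × 9.81 = 3.0411 N
½kδ² − Wδ − Wh = 0 → δ = (W + √(W² + 2kWh))/k
δ = (3.0411 + √(9.2483 + 23011.2))/22.387 = (3.0411 + 151.73)/22.387 = 6.9133 mm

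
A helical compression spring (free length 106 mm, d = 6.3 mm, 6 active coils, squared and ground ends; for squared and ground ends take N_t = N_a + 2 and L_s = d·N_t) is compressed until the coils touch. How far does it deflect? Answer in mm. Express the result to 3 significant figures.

55.6 mm

N_t = 8; L_s = 6.3·8 = 50.4 mm
δ_solid = L₀ − L_s = 106 − 50.4 = 55.6 mm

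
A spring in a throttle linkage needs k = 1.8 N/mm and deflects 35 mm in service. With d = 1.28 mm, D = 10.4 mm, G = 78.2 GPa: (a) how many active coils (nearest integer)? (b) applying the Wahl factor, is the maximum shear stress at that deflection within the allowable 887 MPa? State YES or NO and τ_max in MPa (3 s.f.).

N_a = Gd⁴/(8D³k) = (78.2×10³)(1.28⁴)/(8·10.4³·1.8) = 12.96 → N_a = 13
Actual rate k = Gd⁴/(8D³·13) = 1.7944 N/mm
Working load F = kδ = 1.7944·35 = 62.803 N
C = 10.4/1.28 = 8.1250; K_W = (4C−1)/(4C−4)+0.615/C = 1.1810
τ_max = K_W·8FD/(πd³) = 1.1810·793.09 = 936.61 MPa
τ_max > 887 MPa → exceeds allowable

(a) 13 coils; (b) NO, τ_max = 937 MPa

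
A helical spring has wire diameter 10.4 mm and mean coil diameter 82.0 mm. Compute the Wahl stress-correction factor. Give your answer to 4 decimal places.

1.1869

C = D/d = 82.0/10.4 = 7.8846
K_W = (4C−1)/(4C−4) + 0.615/C = 30.538/27.538 + 0.0780 = 1.1869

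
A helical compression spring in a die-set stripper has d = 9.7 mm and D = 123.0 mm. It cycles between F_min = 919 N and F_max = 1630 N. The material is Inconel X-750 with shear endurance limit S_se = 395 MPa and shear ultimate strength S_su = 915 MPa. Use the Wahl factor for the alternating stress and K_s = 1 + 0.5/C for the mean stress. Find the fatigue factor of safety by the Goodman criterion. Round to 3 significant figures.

C = D/d = 123.0/9.7 = 12.6804; K_W = (4C−1)/(4C−4)+0.615/C = 1.1127; K_s = 1+0.5/C = 1.0394
F_a = (F_max−F_min)/2 = 355.5 N; F_m = (F_max+F_min)/2 = 1274.5 N
τ_a = K_W·8F_aD/(πd³) = 1.1127 × 122 = 135.75 MPa
τ_m = K_s·8F_mD/(πd³) = 1.0394 × 437.39 = 454.64 MPa
Goodman: 1/n_f = τ_a/S_se + τ_m/S_su = 135.75/395 + 454.64/915 = 0.34368 + 0.49687 = 0.84055
n_f = 1/0.84055 = 1.19

1.19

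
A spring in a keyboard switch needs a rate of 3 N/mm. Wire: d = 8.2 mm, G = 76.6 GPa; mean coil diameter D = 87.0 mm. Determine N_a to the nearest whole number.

N_a = Gd⁴/(8D³k) = (76.6×10³ × 8.2⁴)/(8 × 87.0³ × 3)
    = 3.46325e+08 / 1.58041e+07 = 21.91 → 22 coils

22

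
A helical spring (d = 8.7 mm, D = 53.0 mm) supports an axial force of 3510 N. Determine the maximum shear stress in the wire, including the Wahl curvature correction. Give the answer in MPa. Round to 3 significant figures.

898 MPa

Spring index C = D/d = 53.0/8.7 = 6.0920
K_W = (4C−1)/(4C−4) + 0.615/C = 23.368/20.368 + 0.1010 = 1.2482
τ₀ = 8FD/(πd³) = 8·3510·53.0/(π·8.7³) = 1.48824e+06/2068.7 = 719.39 MPa
τ_max = K·τ₀ = 1.2482 × 719.39 = 897.98 MPa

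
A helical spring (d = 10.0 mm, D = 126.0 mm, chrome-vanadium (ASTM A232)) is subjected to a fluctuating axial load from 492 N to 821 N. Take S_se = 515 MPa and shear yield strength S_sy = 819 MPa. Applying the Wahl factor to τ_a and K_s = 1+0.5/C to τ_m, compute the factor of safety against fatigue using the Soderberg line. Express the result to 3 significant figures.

C = D/d = 126.0/10.0 = 12.6000; K_W = (4C−1)/(4C−4)+0.615/C = 1.1135; K_s = 1+0.5/C = 1.0397
F_a = (F_max−F_min)/2 = 164.5 N; F_m = (F_max+F_min)/2 = 656.5 N
τ_a = K_W·8F_aD/(πd³) = 1.1135 × 52.781 = 58.77 MPa
τ_m = K_s·8F_mD/(πd³) = 1.0397 × 210.64 = 219 MPa
Soderberg: 1/n_f = τ_a/S_se + τ_m/S_sy = 58.77/515 + 219/819 = 0.11412 + 0.26740 = 0.38152
n_f = 1/0.38152 = 2.621

2.62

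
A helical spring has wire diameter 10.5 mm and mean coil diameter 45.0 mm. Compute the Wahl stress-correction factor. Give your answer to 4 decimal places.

1.3718

C = D/d = 45.0/10.5 = 4.2857
K_W = (4C−1)/(4C−4) + 0.615/C = 16.143/13.143 + 0.1435 = 1.3718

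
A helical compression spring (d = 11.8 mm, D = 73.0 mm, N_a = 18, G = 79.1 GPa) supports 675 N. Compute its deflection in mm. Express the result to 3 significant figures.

24.7 mm

k = Gd⁴/(8D³N_a) = (79.1×10³)(11.8⁴)/(8·73.0³·18) = 27.376 N/mm
δ = F/k = 675 / 27.376 = 24.656 mm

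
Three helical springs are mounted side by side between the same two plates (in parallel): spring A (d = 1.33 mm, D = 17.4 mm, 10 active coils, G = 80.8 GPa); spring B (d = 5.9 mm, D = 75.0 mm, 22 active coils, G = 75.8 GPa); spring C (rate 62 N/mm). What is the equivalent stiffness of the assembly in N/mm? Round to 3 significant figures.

k_A = Gd⁴/(8D³N_a) = (80.8×10³)(1.33⁴)/(8·17.4³·10) = 0.5999 N/mm
k_B = Gd⁴/(8D³N_a) = (75.8×10³)(5.9⁴)/(8·75.0³·22) = 1.237 N/mm
Parallel: k_eq = 0.5999 + 1.237 + 62 = 63.837 N/mm

63.8 N/mm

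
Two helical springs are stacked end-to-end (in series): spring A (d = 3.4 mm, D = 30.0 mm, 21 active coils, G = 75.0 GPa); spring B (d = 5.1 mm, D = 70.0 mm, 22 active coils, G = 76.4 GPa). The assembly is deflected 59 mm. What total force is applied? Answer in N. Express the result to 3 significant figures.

k_A = Gd⁴/(8D³N_a) = (75.0×10³)(3.4⁴)/(8·30.0³·21) = 2.2096 N/mm
k_B = Gd⁴/(8D³N_a) = (76.4×10³)(5.1⁴)/(8·70.0³·22) = 0.85618 N/mm
Series: 1/k_eq = 1/2.2096 + 1/0.85618 = 1.6206; k_eq = 0.61707 N/mm
F = k_eq·δ = 0.61707·59 = 36.407 N

36.4 N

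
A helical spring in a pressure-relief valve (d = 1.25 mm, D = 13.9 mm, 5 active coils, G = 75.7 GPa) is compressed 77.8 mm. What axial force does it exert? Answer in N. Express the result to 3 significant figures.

134 N

k = Gd⁴/(8D³N_a) = (75.7×10³)(1.25⁴)/(8·13.9³·5) = 1.7204 N/mm
F = k·δ = 1.7204 × 77.8 = 133.85 N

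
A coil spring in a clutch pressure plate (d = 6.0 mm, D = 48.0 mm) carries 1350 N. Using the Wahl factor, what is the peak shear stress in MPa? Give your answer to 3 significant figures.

Spring index C = D/d = 48.0/6.0 = 8.0000
K_W = (4C−1)/(4C−4) + 0.615/C = 31.000/28.000 + 0.0769 = 1.1840
τ₀ = 8FD/(πd³) = 8·1350·48.0/(π·6.0³) = 518400/678.58 = 763.94 MPa
τ_max = K·τ₀ = 1.1840 × 763.94 = 904.52 MPa

905 MPa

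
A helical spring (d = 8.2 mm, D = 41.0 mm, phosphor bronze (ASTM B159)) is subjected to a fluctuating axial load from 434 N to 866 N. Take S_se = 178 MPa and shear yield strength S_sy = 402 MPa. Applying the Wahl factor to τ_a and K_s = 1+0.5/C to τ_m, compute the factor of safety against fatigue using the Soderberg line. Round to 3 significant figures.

C = D/d = 41.0/8.2 = 5.0000; K_W = (4C−1)/(4C−4)+0.615/C = 1.3105; K_s = 1+0.5/C = 1.1000
F_a = (F_max−F_min)/2 = 216 N; F_m = (F_max+F_min)/2 = 650 N
τ_a = K_W·8F_aD/(πd³) = 1.3105 × 40.901 = 53.601 MPa
τ_m = K_s·8F_mD/(πd³) = 1.1000 × 123.08 = 135.39 MPa
Soderberg: 1/n_f = τ_a/S_se + τ_m/S_sy = 53.601/178 + 135.39/402 = 0.30113 + 0.33679 = 0.63792
n_f = 1/0.63792 = 1.568

1.57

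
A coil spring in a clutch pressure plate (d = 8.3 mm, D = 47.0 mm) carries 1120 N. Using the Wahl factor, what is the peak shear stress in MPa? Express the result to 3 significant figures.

298 MPa

Spring index C = D/d = 47.0/8.3 = 5.6627
K_W = (4C−1)/(4C−4) + 0.615/C = 21.651/18.651 + 0.1086 = 1.2695
τ₀ = 8FD/(πd³) = 8·1120·47.0/(π·8.3³) = 421120/1796.3 = 234.43 MPa
τ_max = K·τ₀ = 1.2695 × 234.43 = 297.61 MPa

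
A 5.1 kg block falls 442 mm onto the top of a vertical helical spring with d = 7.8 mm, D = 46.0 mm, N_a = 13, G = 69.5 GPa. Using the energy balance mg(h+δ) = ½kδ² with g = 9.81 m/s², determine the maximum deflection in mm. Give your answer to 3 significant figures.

43.7 mm

k = Gd⁴/(8D³N_a) = (69.5×10³)(7.8⁴)/(8·46.0³·13) = 25.413 N/mm
W = mg = 5.1 × 9.81 = 50.031 N
½kδ² − Wδ − Wh = 0 → δ = (W + √(W² + 2kWh))/k
δ = (50.031 + √(2503.1 + 1.12395e+06))/25.413 = (50.031 + 1061.3)/25.413 = 43.733 mm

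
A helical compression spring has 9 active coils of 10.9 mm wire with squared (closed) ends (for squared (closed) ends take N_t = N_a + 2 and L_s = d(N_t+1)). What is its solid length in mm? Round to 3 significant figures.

squared (closed) ends: N_t = N_a + 2 = 9 + 2 = 11
L_s = d·(N_t+1) = 10.9 × 12 = 130.8 mm

131 mm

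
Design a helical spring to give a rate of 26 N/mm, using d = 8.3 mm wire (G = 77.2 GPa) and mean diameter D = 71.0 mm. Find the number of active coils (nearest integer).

5

N_a = Gd⁴/(8D³k) = (77.2×10³ × 8.3⁴)/(8 × 71.0³ × 26)
    = 3.66378e+08 / 7.44455e+07 = 4.921 → 5 coils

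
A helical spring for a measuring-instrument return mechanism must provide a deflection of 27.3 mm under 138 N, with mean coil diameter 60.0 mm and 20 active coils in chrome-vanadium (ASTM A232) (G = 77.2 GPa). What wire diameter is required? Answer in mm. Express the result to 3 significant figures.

6.90 mm

Required rate k = F/δ = 138/27.3 = 5.0549 N/mm
d = (8D³N_a·k / G)^(1/4) = (8·60.0³·20·5.0549 / (77.2×10³))^0.25
  = (2262.9)^0.25 = 6.8971 mm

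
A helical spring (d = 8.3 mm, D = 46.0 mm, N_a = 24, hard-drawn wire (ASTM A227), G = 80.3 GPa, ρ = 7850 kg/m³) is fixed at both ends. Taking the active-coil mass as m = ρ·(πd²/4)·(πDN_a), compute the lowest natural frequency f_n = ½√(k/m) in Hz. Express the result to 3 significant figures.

k = Gd⁴/(8D³N_a) = (80.3×10³)(8.3⁴)/(8·46.0³·24) = 20.392 N/mm = 20392 N/m
Wire length L = πDN_a = π·46.0·24 = 3468.3 mm
m = ρ·(πd²/4)·L = 7850 × 54.106×10⁻⁶ m² × 3.4683 m = 1.4731 kg
f_n = ½√(k/m) = 0.5·√(20392/1.4731) = 0.5·√(13843) = 58.827 Hz

58.8 Hz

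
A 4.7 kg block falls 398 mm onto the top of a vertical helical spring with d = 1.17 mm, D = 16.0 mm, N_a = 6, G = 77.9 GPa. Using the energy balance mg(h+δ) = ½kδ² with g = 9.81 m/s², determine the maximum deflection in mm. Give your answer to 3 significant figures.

293 mm

k = Gd⁴/(8D³N_a) = (77.9×10³)(1.17⁴)/(8·16.0³·6) = 0.74247 N/mm
W = mg = 4.7 × 9.81 = 46.107 N
½kδ² − Wδ − Wh = 0 → δ = (W + √(W² + 2kWh))/k
δ = (46.107 + √(2125.9 + 27249.6))/0.74247 = (46.107 + 171.39)/0.74247 = 292.94 mm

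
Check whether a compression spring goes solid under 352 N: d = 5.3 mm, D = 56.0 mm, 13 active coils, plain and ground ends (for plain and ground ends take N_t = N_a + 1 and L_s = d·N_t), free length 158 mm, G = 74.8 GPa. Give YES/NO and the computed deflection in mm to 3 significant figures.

k = Gd⁴/(8D³N_a) = (74.8×10³)(5.3⁴)/(8·56.0³·13) = 3.2315 N/mm
N_t = 14; L_s = 5.3·14 = 74.2 mm; δ_solid = L₀ − L_s = 158 − 74.2 = 83.8 mm
δ = F/k = 352/3.2315 = 108.93 mm
δ ≥ δ_solid → spring goes solid

YES, δ = 109 mm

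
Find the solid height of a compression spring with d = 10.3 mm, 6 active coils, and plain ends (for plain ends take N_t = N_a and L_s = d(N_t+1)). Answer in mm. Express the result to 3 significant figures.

72.1 mm

plain ends: N_t = N_a = 6
L_s = d·(N_t+1) = 10.3 × 7 = 72.1 mm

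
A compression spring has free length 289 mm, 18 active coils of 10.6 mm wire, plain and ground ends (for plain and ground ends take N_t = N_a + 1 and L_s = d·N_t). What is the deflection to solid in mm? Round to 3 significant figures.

87.6 mm

N_t = 19; L_s = 10.6·19 = 201.4 mm
δ_solid = L₀ − L_s = 289 − 201.4 = 87.6 mm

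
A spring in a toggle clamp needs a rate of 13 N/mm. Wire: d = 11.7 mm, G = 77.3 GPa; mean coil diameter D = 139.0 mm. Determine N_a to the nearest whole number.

N_a = Gd⁴/(8D³k) = (77.3×10³ × 11.7⁴)/(8 × 139.0³ × 13)
    = 1.44851e+09 / 2.79304e+08 = 5.186 → 5 coils

5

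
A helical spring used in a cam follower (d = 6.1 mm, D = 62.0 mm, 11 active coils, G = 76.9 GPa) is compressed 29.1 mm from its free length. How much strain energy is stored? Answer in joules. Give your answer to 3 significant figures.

k = Gd⁴/(8D³N_a) = (76.9×10³)(6.1⁴)/(8·62.0³·11) = 5.0768 N/mm
U = ½kδ² = 0.5 × 5.0768 × 29.1² = 2149.5 N·mm = 2.1495 J

2.15 J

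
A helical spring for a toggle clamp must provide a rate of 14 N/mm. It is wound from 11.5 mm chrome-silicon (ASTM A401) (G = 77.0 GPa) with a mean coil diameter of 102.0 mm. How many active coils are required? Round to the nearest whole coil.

N_a = Gd⁴/(8D³k) = (77.0×10³ × 11.5⁴)/(8 × 102.0³ × 14)
    = 1.34673e+09 / 1.18855e+08 = 11.33 → 11 coils

11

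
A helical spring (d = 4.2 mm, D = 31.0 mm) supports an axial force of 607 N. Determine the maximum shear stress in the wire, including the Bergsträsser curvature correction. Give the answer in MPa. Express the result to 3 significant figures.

769 MPa

Spring index C = D/d = 31.0/4.2 = 7.3810
K_B = (4C+2)/(4C−3) = 31.524/26.524 = 1.1885
τ₀ = 8FD/(πd³) = 8·607·31.0/(π·4.2³) = 150536/232.75 = 646.76 MPa
τ_max = K·τ₀ = 1.1885 × 646.76 = 768.68 MPa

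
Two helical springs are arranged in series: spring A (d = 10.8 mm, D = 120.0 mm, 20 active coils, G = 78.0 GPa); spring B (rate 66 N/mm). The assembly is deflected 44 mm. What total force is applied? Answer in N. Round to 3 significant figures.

k_A = Gd⁴/(8D³N_a) = (78.0×10³)(10.8⁴)/(8·120.0³·20) = 3.8382 N/mm
Series: 1/k_eq = 1/3.8382 + 1/66 = 0.27569; k_eq = 3.6272 N/mm
F = k_eq·δ = 3.6272·44 = 159.6 N

160 N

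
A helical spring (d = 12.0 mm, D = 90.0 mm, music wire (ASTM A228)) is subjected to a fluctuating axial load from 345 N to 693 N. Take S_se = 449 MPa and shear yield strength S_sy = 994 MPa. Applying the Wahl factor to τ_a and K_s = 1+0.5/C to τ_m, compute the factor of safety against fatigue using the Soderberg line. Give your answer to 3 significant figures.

7.39

C = D/d = 90.0/12.0 = 7.5000; K_W = (4C−1)/(4C−4)+0.615/C = 1.1974; K_s = 1+0.5/C = 1.0667
F_a = (F_max−F_min)/2 = 174 N; F_m = (F_max+F_min)/2 = 519 N
τ_a = K_W·8F_aD/(πd³) = 1.1974 × 23.077 = 27.633 MPa
τ_m = K_s·8F_mD/(πd³) = 1.0667 × 68.835 = 73.423 MPa
Soderberg: 1/n_f = τ_a/S_se + τ_m/S_sy = 27.633/449 + 73.423/994 = 0.06154 + 0.07387 = 0.13541
n_f = 1/0.13541 = 7.385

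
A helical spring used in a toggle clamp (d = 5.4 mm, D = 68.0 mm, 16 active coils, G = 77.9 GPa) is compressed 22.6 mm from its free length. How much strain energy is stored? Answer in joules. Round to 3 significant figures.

k = Gd⁴/(8D³N_a) = (77.9×10³)(5.4⁴)/(8·68.0³·16) = 1.6458 N/mm
U = ½kδ² = 0.5 × 1.6458 × 22.6² = 420.3 N·mm = 0.4203 J

0.420 J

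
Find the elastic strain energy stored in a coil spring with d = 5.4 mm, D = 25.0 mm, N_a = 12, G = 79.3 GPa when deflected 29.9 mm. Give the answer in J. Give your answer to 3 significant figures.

20.1 J

k = Gd⁴/(8D³N_a) = (79.3×10³)(5.4⁴)/(8·25.0³·12) = 44.953 N/mm
U = ½kδ² = 0.5 × 44.953 × 29.9² = 20094 N·mm = 20.094 J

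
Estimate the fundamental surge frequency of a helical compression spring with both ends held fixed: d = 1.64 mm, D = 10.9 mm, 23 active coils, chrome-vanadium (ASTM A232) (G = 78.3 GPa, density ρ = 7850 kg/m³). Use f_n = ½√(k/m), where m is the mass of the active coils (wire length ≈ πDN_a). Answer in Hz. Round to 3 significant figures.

k = Gd⁴/(8D³N_a) = (78.3×10³)(1.64⁴)/(8·10.9³·23) = 2.3771 N/mm = 2377.1 N/m
Wire length L = πDN_a = π·10.9·23 = 787.6 mm
m = ρ·(πd²/4)·L = 7850 × 2.1124×10⁻⁶ m² × 0.7876 m = 0.01306 kg
f_n = ½√(k/m) = 0.5·√(2377.1/0.01306) = 0.5·√(1.8201e+05) = 213.31 Hz

213 Hz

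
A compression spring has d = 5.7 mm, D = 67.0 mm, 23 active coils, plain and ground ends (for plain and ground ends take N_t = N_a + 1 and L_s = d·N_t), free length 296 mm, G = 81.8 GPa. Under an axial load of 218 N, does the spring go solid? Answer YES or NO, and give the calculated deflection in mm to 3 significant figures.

k = Gd⁴/(8D³N_a) = (81.8×10³)(5.7⁴)/(8·67.0³·23) = 1.5603 N/mm
N_t = 24; L_s = 5.7·24 = 136.8 mm; δ_solid = L₀ − L_s = 296 − 136.8 = 159.2 mm
δ = F/k = 218/1.5603 = 139.72 mm
δ < δ_solid → spring does not go solid

NO, δ = 140 mm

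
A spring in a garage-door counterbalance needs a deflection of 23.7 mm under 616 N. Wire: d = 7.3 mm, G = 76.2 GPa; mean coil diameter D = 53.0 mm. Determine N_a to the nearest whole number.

Required rate k = F/δ = 616/23.7 = 25.992 N/mm
N_a = Gd⁴/(8D³k) = (76.2×10³ × 7.3⁴)/(8 × 53.0³ × 25.992)
    = 2.16395e+08 / 3.09564e+07 = 6.99 → 7 coils

7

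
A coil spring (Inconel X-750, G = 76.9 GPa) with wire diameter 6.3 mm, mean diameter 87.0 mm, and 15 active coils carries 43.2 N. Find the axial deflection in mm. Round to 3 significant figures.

28.2 mm

k = Gd⁴/(8D³N_a) = (76.9×10³)(6.3⁴)/(8·87.0³·15) = 1.533 N/mm
δ = F/k = 43.2 / 1.533 = 28.18 mm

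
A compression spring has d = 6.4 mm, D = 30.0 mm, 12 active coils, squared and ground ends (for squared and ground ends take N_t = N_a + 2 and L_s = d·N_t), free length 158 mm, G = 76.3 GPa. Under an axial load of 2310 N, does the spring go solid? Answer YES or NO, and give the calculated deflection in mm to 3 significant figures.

NO, δ = 46.8 mm

k = Gd⁴/(8D³N_a) = (76.3×10³)(6.4⁴)/(8·30.0³·12) = 49.387 N/mm
N_t = 14; L_s = 6.4·14 = 89.6 mm; δ_solid = L₀ − L_s = 158 − 89.6 = 68.4 mm
δ = F/k = 2310/49.387 = 46.774 mm
δ < δ_solid → spring does not go solid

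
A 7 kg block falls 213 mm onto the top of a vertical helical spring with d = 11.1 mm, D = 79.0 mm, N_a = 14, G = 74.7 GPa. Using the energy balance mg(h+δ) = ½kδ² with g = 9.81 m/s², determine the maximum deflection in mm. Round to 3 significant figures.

k = Gd⁴/(8D³N_a) = (74.7×10³)(11.1⁴)/(8·79.0³·14) = 20.536 N/mm
W = mg = 7 × 9.81 = 68.67 N
½kδ² − Wδ − Wh = 0 → δ = (W + √(W² + 2kWh))/k
δ = (68.67 + √(4715.6 + 600745))/20.536 = (68.67 + 778.11)/20.536 = 41.234 mm

41.2 mm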